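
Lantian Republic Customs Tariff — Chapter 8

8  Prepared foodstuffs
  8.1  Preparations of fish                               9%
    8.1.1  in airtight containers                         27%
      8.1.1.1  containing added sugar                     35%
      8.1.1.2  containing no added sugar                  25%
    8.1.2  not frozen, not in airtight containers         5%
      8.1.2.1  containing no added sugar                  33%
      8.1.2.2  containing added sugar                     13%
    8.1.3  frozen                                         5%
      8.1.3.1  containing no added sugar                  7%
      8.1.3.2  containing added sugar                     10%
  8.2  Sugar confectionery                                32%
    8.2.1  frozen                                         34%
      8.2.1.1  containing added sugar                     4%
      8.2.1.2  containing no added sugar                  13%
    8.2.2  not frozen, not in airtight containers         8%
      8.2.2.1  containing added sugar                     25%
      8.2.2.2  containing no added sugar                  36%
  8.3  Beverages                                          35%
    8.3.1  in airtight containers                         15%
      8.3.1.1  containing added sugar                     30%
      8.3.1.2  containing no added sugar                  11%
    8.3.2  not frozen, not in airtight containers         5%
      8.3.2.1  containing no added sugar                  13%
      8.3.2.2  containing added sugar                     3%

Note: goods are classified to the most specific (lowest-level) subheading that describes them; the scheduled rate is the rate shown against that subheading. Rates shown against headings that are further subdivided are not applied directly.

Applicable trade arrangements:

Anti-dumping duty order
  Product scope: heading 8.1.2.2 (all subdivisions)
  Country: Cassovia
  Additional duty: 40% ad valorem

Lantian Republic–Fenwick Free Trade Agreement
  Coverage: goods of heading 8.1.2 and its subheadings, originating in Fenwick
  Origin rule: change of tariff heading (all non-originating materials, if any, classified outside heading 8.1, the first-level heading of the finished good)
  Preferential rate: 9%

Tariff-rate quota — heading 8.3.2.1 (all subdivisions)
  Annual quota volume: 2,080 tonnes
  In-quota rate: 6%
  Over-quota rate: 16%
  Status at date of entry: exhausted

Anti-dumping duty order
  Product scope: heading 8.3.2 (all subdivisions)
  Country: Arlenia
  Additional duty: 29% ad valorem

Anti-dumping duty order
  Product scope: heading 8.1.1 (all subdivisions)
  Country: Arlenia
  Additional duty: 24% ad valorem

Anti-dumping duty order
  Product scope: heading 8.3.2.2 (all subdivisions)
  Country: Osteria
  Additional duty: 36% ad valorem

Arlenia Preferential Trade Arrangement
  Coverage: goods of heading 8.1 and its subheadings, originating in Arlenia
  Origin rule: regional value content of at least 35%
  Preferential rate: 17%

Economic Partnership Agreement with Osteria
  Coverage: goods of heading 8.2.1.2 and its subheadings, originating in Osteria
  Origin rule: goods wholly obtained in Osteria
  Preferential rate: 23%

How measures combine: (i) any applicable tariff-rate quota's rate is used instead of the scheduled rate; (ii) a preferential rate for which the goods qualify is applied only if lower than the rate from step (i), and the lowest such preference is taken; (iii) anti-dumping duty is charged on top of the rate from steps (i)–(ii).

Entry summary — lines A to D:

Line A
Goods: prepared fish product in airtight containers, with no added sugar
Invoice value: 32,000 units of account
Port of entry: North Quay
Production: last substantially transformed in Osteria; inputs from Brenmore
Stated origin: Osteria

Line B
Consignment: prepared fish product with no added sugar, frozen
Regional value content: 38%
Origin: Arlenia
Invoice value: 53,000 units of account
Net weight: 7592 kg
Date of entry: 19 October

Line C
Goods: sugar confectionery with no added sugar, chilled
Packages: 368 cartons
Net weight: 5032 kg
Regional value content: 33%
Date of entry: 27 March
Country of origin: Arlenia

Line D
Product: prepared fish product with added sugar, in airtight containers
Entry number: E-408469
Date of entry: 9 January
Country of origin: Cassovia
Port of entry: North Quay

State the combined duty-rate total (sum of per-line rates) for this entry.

103%

Line A: prepared fish product → 8.1; in airtight containers → 8.1.1; with no added sugar → 8.1.1.2. Scheduled 25%. Osteria agreement on 8.2.1.2: 8.1.1.2 not covered. → 25%.
Line B: prepared fish product → 8.1; frozen → 8.1.3; with no added sugar → 8.1.3.1. Scheduled 7%. Arlenia agreement on 8.1: RVC ≥ 35% → 17% available; preference 17% not lower than 7% → no reduction. → 7%.
Line C: sugar confectionery → 8.2; chilled → 8.2.2; with no added sugar → 8.2.2.2. Scheduled 36%. Arlenia agreement on 8.1: 8.2.2.2 not covered. → 36%.
Line D: prepared fish product → 8.1; in airtight containers → 8.1.1; with added sugar → 8.1.1.1. Scheduled 35%. No special measure applies. → 35%.
Sum: 25% + 7% + 36% + 35% = 103%.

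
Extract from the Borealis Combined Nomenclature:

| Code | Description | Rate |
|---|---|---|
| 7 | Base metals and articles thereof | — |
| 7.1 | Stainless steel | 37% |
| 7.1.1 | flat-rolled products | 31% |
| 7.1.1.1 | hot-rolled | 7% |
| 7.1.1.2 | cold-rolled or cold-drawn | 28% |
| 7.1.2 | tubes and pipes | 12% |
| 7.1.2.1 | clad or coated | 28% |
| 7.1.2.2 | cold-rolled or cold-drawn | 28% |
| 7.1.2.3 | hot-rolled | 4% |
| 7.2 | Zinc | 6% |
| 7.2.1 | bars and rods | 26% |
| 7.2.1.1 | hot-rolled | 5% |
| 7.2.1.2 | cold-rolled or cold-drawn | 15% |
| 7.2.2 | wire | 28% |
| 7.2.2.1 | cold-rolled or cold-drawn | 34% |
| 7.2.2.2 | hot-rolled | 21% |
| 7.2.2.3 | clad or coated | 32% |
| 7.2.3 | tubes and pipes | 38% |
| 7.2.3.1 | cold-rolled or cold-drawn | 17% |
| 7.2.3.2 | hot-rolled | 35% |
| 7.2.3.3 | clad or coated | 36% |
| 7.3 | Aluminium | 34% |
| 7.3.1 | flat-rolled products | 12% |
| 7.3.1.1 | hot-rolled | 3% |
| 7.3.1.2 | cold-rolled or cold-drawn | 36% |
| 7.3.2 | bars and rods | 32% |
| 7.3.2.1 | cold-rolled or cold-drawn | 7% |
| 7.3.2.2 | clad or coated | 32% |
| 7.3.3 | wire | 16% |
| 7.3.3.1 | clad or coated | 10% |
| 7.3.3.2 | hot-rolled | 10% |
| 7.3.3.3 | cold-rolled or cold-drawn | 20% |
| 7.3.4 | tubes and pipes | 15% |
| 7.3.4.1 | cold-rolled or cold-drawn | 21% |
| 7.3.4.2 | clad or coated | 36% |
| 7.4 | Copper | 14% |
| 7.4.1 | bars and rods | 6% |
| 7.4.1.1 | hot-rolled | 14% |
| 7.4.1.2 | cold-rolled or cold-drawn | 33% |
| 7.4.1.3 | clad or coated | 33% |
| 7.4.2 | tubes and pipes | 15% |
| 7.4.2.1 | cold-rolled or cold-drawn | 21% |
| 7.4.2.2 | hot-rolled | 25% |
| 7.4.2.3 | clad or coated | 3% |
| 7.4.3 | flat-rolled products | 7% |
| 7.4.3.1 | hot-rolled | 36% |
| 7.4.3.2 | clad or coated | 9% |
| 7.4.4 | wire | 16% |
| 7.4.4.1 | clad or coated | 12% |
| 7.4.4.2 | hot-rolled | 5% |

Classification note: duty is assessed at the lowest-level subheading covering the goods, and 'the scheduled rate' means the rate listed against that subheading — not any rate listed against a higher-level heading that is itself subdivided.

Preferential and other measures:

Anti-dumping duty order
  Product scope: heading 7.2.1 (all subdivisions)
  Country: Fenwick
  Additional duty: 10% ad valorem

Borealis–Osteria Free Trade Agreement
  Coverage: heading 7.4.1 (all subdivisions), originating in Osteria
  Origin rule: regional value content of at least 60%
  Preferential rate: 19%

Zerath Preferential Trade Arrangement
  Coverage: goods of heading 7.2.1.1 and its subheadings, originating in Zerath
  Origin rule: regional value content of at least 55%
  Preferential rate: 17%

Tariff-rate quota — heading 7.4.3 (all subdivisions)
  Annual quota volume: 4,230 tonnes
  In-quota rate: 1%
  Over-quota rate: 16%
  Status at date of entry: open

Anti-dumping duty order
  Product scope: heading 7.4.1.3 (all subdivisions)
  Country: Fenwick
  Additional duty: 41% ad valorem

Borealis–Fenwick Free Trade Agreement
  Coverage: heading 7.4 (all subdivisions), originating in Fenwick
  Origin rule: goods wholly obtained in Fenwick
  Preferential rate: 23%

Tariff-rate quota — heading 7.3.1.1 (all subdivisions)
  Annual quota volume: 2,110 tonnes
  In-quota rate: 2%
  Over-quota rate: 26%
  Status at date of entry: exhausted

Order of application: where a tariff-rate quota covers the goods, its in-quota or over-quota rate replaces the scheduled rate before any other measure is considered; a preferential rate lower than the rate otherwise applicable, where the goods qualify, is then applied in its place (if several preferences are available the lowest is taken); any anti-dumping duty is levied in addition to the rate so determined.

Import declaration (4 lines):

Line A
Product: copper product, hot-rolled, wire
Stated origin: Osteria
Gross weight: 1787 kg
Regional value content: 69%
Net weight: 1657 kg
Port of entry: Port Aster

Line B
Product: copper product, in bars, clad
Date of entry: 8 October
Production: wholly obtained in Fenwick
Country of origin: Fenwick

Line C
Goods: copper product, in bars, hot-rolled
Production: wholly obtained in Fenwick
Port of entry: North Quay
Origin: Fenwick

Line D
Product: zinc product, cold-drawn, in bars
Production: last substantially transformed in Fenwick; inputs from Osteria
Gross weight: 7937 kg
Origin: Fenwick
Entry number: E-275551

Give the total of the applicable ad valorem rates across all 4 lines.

Line A: copper → 7.4; wire → 7.4.4; hot-rolled → 7.4.4.2. Scheduled 5%. Osteria agreement on 7.4.1: 7.4.4.2 not covered. → 5%.
Line B: copper → 7.4; in bars → 7.4.1; clad → 7.4.1.3. Scheduled 33%. Fenwick agreement on 7.4: wholly obtained → 23% available; preferential 23%; anti-dumping (Fenwick, 7.4.1.3): +41%; total 23% + 41% = 64%. → 64%.
Line C: copper → 7.4; in bars → 7.4.1; hot-rolled → 7.4.1.1. Scheduled 14%. Fenwick agreement on 7.4: wholly obtained → 23% available; preference 23% not lower than 14% → no reduction. → 14%.
Line D: zinc → 7.2; in bars → 7.2.1; cold-drawn → 7.2.1.2. Scheduled 15%. Fenwick agreement on 7.4: 7.2.1.2 not covered; anti-dumping (Fenwick, 7.2.1): +10%; total 15% + 10% = 25%. → 25%.
Sum: 5% + 64% + 14% + 25% = 108%.

108%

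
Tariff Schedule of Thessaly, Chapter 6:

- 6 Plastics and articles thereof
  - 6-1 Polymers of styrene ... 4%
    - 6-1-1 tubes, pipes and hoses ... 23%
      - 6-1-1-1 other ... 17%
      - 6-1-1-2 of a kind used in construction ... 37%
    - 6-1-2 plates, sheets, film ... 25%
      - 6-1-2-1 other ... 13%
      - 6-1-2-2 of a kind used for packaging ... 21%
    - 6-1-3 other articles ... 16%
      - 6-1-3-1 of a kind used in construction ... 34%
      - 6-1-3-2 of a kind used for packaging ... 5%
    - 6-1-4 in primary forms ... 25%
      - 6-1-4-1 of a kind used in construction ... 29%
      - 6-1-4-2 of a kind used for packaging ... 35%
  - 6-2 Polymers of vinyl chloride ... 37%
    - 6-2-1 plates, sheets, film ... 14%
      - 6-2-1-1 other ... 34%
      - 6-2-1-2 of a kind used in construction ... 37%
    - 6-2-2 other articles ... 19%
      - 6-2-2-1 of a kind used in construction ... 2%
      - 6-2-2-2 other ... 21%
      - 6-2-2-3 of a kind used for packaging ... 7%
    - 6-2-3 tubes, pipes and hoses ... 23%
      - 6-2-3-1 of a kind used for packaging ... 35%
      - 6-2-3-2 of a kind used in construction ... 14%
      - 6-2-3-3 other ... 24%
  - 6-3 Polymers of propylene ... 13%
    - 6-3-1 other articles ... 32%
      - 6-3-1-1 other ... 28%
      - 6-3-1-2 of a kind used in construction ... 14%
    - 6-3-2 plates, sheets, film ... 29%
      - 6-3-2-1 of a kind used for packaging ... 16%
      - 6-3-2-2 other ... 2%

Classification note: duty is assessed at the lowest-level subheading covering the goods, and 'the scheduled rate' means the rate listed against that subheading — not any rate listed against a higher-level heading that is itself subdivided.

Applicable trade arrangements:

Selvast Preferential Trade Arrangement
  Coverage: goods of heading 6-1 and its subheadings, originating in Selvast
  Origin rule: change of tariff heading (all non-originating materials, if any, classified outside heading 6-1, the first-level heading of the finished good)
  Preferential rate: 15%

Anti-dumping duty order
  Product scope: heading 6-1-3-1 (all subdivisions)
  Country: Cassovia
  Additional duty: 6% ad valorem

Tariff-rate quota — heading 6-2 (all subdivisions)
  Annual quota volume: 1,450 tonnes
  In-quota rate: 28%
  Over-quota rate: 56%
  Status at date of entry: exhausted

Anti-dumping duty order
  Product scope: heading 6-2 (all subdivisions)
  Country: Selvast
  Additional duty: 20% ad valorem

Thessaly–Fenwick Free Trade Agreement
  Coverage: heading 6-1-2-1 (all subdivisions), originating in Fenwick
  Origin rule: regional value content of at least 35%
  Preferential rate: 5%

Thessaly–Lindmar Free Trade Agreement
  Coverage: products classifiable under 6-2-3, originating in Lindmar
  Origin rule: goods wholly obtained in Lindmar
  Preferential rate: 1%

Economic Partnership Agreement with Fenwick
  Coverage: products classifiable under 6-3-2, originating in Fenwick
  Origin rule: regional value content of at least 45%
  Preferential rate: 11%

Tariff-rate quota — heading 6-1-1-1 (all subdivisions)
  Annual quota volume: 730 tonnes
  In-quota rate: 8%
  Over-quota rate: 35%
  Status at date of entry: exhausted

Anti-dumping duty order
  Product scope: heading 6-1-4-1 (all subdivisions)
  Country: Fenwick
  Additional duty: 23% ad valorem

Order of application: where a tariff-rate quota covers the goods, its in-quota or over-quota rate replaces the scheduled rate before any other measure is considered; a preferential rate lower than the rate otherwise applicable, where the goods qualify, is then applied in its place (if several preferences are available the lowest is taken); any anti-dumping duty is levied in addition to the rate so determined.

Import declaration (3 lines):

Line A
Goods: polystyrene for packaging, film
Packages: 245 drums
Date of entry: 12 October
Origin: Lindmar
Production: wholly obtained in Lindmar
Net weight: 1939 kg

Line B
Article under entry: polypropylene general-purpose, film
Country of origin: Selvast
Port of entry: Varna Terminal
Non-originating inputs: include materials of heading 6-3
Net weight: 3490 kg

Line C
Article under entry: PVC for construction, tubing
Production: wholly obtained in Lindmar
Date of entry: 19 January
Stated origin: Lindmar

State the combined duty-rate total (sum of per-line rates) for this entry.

Line A: polystyrene → 6-1; film → 6-1-2; for packaging → 6-1-2-2. Scheduled 21%. Lindmar agreement on 6-2-3: 6-1-2-2 not covered. → 21%.
Line B: polypropylene → 6-3; film → 6-3-2; general-purpose → 6-3-2-2. Scheduled 2%. Selvast agreement on 6-1: 6-3-2-2 not covered. → 2%.
Line C: PVC → 6-2; tubing → 6-2-3; for construction → 6-2-3-2. Scheduled 14%. quota on 6-2 exhausted → over-quota 56%; Lindmar agreement on 6-2-3: wholly obtained → 1% available; preferential 1%. → 1%.
Sum: 21% + 2% + 1% = 24%.

24%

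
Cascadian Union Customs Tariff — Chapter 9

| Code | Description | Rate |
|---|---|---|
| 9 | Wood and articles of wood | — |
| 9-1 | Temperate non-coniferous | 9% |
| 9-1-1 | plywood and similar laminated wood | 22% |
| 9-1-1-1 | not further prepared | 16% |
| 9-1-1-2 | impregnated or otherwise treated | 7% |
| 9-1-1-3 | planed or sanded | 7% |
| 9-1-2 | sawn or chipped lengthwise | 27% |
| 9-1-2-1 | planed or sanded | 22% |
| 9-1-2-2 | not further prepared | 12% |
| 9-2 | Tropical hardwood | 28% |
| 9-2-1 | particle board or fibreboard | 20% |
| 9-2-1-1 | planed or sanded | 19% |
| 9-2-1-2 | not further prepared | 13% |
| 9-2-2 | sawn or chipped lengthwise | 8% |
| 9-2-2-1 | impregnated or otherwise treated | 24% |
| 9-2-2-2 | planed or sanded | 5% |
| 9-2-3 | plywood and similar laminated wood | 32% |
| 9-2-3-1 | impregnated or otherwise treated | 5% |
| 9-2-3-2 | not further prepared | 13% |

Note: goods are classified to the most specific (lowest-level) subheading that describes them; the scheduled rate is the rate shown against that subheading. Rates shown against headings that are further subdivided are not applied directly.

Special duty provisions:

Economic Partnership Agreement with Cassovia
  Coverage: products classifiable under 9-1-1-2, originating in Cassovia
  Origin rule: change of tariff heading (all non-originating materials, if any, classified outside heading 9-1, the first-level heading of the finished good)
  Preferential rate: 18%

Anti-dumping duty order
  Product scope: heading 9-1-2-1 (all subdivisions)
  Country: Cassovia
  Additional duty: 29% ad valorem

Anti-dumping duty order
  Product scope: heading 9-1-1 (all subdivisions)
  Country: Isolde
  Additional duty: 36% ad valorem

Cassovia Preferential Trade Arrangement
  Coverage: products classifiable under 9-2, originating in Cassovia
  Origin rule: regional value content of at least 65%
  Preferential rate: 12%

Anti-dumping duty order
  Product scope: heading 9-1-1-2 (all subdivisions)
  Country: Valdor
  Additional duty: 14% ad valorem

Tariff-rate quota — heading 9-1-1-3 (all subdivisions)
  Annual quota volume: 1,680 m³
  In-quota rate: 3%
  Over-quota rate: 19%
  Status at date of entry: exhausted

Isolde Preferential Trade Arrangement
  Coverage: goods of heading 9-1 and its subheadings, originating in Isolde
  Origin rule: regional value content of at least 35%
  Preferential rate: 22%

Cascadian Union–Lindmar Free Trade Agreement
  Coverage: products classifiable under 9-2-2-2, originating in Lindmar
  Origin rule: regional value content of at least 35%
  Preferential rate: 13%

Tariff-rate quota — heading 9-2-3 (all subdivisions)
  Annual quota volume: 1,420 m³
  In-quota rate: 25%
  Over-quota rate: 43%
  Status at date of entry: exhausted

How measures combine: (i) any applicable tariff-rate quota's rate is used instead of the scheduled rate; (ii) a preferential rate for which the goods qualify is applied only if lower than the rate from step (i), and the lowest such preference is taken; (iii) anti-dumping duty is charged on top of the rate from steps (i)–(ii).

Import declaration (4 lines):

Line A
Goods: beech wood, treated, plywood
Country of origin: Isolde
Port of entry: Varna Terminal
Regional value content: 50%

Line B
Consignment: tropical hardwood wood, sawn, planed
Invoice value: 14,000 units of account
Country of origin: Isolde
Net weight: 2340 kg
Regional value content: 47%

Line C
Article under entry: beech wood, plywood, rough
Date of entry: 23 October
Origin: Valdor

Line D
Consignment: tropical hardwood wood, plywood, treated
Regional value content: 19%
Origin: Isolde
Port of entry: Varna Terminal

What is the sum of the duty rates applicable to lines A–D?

Line A: beech → 9-1; plywood → 9-1-1; treated → 9-1-1-2. Scheduled 7%. Isolde agreement on 9-1: RVC ≥ 35% → 22% available; preference 22% not lower than 7% → no reduction; anti-dumping (Isolde, 9-1-1): +36%; total 7% + 36% = 43%. → 43%.
Line B: tropical hardwood → 9-2; sawn → 9-2-2; planed → 9-2-2-2. Scheduled 5%. Isolde agreement on 9-1: 9-2-2-2 not covered. → 5%.
Line C: beech → 9-1; plywood → 9-1-1; rough → 9-1-1-1. Scheduled 16%. No special measure applies. → 16%.
Line D: tropical hardwood → 9-2; plywood → 9-2-3; treated → 9-2-3-1. Scheduled 5%. quota on 9-2-3 exhausted → over-quota 43%; Isolde agreement on 9-1: 9-2-3-1 not covered. → 43%.
Sum: 43% + 5% + 16% + 43% = 107%.

107%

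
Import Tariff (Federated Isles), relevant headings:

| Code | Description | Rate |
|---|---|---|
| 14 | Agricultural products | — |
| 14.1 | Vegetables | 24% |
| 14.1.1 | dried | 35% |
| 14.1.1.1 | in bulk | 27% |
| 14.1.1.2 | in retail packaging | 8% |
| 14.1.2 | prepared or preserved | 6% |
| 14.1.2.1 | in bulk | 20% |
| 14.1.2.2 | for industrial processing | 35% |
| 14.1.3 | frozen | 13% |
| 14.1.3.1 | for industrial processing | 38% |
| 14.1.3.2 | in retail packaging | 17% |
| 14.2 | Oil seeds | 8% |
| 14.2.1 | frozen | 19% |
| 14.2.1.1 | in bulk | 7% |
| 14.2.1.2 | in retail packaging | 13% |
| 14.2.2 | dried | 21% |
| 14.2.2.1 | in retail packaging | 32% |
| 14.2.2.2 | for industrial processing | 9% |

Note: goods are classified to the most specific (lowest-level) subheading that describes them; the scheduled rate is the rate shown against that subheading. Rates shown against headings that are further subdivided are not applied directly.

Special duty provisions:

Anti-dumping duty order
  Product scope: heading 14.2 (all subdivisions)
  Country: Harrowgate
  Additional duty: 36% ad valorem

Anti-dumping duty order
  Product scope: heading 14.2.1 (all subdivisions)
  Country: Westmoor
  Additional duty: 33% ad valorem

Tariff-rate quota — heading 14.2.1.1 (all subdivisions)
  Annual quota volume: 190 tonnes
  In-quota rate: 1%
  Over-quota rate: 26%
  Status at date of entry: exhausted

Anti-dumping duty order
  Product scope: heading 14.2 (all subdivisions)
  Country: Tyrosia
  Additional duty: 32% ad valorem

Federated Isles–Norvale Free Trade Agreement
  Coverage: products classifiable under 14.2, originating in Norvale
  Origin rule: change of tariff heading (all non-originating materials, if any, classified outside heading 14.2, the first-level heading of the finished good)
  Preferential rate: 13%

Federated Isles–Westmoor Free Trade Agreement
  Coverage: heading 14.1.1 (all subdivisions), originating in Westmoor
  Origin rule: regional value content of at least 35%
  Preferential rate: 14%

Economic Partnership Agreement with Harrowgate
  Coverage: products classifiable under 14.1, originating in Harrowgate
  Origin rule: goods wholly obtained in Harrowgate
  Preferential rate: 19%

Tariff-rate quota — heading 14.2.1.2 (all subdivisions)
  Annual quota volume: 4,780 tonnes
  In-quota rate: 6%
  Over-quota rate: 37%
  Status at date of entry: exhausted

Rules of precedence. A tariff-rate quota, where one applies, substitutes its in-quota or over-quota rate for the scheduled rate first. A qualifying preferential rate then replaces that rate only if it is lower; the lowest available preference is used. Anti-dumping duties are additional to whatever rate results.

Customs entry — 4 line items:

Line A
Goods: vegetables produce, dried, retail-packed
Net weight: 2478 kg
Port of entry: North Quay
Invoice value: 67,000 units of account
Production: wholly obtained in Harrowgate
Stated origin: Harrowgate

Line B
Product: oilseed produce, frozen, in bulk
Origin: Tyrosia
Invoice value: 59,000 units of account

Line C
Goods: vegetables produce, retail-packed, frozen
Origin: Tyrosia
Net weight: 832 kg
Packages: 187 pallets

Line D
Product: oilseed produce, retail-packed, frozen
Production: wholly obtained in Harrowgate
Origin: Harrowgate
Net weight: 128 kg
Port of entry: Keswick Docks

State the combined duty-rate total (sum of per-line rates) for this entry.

Line A: vegetables → 14.1; dried → 14.1.1; retail-packed → 14.1.1.2. Scheduled 8%. Harrowgate agreement on 14.1: wholly obtained → 19% available; preference 19% not lower than 8% → no reduction. → 8%.
Line B: oilseed → 14.2; frozen → 14.2.1; in bulk → 14.2.1.1. Scheduled 7%. quota on 14.2.1.1 exhausted → over-quota 26%; anti-dumping (Tyrosia, 14.2): +32%; total 26% + 32% = 58%. → 58%.
Line C: vegetables → 14.1; frozen → 14.1.3; retail-packed → 14.1.3.2. Scheduled 17%. No special measure applies. → 17%.
Line D: oilseed → 14.2; frozen → 14.2.1; retail-packed → 14.2.1.2. Scheduled 13%. quota on 14.2.1.2 exhausted → over-quota 37%; Harrowgate agreement on 14.1: 14.2.1.2 not covered; anti-dumping (Harrowgate, 14.2): +36%; total 37% + 36% = 73%. → 73%.
Sum: 8% + 58% + 17% + 73% = 156%.

156%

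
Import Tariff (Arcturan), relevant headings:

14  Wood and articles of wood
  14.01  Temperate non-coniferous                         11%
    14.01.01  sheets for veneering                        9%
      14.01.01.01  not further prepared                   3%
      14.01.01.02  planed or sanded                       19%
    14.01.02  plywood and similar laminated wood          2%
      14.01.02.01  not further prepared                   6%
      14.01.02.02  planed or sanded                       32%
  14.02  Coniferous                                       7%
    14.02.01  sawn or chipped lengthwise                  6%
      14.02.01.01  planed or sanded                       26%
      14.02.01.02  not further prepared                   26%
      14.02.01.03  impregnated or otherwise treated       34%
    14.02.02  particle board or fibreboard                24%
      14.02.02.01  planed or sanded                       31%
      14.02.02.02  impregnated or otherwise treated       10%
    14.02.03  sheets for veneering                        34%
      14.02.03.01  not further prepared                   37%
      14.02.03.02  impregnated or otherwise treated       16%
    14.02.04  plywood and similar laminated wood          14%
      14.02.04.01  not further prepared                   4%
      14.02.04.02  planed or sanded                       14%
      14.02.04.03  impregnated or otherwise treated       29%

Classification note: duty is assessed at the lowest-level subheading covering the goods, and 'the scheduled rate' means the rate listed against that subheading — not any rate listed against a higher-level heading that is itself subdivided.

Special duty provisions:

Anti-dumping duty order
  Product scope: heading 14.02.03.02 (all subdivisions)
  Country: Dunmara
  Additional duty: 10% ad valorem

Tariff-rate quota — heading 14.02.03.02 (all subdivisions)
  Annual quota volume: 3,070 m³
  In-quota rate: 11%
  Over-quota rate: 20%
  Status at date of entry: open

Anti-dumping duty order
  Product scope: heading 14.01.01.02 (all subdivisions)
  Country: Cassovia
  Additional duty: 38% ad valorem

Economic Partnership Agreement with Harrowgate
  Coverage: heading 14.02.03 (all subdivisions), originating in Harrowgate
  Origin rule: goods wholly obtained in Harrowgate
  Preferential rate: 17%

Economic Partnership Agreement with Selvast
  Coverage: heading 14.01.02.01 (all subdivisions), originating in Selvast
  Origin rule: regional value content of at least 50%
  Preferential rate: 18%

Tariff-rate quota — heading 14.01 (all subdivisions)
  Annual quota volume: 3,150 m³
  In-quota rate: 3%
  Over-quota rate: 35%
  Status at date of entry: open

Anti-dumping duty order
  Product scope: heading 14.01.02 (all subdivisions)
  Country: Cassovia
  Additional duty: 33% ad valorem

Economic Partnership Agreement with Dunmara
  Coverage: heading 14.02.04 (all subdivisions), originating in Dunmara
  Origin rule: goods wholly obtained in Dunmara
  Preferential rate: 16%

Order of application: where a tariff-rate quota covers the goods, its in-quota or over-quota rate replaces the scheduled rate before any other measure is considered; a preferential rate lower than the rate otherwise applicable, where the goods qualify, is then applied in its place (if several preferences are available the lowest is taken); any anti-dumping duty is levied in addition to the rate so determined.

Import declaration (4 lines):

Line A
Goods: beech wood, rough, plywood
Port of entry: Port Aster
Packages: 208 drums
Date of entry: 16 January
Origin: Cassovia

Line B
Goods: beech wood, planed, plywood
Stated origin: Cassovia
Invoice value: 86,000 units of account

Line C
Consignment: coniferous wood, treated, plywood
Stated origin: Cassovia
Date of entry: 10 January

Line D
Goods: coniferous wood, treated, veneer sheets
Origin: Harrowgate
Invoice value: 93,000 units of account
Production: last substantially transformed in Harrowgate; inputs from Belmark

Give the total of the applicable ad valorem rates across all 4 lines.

Line A: beech → 14.01; plywood → 14.01.02; rough → 14.01.02.01. Scheduled 6%. quota on 14.01 open → in-quota 3%; anti-dumping (Cassovia, 14.01.02): +33%; total 3% + 33% = 36%. → 36%.
Line B: beech → 14.01; plywood → 14.01.02; planed → 14.01.02.02. Scheduled 32%. quota on 14.01 open → in-quota 3%; anti-dumping (Cassovia, 14.01.02): +33%; total 3% + 33% = 36%. → 36%.
Line C: coniferous → 14.02; plywood → 14.02.04; treated → 14.02.04.03. Scheduled 29%. No special measure applies. → 29%.
Line D: coniferous → 14.02; veneer sheets → 14.02.03; treated → 14.02.03.02. Scheduled 16%. quota on 14.02.03.02 open → in-quota 11%; Harrowgate agreement on 14.02.03: not wholly obtained. → 11%.
Sum: 36% + 36% + 29% + 11% = 112%.

112%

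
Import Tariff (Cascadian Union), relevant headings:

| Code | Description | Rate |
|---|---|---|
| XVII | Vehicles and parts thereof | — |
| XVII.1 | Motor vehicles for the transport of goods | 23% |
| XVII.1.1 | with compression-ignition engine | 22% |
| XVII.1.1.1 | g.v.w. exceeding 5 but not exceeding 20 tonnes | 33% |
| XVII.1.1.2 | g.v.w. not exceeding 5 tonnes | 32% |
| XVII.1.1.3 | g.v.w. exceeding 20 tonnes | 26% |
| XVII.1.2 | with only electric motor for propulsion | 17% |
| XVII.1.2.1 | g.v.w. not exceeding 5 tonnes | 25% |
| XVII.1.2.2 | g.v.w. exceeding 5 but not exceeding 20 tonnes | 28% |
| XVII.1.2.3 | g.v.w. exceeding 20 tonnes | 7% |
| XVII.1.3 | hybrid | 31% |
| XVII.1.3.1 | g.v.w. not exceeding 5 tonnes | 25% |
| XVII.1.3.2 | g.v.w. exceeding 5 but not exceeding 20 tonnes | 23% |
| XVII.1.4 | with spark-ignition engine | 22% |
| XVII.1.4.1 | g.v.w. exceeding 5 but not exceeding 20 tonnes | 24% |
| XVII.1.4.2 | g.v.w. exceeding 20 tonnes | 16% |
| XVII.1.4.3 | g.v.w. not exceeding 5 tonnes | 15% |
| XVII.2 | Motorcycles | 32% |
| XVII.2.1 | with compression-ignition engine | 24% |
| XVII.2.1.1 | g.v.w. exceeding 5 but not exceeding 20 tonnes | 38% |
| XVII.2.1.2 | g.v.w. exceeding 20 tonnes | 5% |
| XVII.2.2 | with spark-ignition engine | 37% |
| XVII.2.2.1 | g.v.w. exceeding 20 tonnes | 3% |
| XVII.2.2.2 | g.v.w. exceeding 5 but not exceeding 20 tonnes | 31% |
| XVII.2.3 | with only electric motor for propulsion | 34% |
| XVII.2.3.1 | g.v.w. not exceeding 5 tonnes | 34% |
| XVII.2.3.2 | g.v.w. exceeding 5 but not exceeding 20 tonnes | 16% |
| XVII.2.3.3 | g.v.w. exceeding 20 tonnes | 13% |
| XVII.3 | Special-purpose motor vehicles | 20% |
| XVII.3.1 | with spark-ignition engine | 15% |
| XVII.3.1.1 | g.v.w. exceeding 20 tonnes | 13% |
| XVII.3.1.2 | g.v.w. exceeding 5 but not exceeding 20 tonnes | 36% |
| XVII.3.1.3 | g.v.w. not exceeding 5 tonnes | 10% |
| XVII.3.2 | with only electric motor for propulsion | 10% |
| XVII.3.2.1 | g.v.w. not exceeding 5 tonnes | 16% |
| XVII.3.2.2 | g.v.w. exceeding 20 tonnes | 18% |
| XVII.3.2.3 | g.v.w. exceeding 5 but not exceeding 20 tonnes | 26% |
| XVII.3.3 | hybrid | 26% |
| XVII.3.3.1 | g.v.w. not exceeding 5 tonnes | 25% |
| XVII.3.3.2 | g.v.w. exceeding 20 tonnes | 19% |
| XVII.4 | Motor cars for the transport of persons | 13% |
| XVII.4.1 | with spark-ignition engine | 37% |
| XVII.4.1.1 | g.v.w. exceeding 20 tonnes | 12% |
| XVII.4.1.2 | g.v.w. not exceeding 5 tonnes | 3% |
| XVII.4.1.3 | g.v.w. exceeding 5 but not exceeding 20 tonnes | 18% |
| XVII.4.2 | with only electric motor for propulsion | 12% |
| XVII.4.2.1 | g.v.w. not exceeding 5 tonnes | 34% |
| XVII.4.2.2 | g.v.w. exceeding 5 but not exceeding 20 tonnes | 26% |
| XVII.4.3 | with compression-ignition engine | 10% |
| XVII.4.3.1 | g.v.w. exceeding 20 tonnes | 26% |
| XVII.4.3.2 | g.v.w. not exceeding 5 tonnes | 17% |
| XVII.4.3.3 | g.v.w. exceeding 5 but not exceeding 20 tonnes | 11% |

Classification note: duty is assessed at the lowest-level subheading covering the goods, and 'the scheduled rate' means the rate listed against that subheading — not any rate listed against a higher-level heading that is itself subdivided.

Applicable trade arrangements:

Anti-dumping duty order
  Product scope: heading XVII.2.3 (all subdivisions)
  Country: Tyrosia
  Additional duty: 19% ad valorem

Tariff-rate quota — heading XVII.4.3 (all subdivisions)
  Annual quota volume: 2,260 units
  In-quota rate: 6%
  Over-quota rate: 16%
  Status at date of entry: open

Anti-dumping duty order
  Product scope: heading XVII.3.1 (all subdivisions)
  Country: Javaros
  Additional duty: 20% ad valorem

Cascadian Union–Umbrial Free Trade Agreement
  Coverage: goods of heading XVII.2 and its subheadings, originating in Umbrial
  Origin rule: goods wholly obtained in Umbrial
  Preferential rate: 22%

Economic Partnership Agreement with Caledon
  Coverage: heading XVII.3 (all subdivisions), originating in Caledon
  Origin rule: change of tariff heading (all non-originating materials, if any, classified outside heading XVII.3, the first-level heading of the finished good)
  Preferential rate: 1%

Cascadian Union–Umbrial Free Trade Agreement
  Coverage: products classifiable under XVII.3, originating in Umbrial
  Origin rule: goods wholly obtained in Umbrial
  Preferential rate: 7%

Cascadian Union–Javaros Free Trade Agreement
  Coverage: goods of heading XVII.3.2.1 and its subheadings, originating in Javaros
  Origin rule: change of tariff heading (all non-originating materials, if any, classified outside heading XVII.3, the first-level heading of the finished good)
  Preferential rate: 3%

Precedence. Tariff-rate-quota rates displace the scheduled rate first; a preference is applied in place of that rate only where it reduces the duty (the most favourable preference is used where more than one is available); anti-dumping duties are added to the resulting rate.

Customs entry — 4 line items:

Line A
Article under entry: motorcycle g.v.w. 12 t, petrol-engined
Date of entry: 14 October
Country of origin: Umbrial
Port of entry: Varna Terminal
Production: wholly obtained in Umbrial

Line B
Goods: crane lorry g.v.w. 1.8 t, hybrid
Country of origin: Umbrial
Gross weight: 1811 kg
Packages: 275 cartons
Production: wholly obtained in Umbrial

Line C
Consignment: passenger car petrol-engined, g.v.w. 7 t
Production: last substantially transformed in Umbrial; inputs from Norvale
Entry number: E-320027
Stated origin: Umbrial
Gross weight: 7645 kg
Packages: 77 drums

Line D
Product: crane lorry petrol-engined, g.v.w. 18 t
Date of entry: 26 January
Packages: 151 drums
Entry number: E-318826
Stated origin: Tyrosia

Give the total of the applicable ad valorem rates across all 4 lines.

83%

Line A: motorcycle → XVII.2; petrol-engined → XVII.2.2; g.v.w. 12 t → XVII.2.2.2. Scheduled 31%. Umbrial agreement on XVII.2: wholly obtained → 22% available; Umbrial agreement on XVII.3: XVII.2.2.2 not covered; preferential 22%. → 22%.
Line B: crane lorry → XVII.3; hybrid → XVII.3.3; g.v.w. 1.8 t → XVII.3.3.1. Scheduled 25%. Umbrial agreement on XVII.2: XVII.3.3.1 not covered; Umbrial agreement on XVII.3: wholly obtained → 7% available; preferential 7%. → 7%.
Line C: passenger car → XVII.4; petrol-engined → XVII.4.1; g.v.w. 7 t → XVII.4.1.3. Scheduled 18%. Umbrial agreement on XVII.2: XVII.4.1.3 not covered; Umbrial agreement on XVII.3: XVII.4.1.3 not covered. → 18%.
Line D: crane lorry → XVII.3; petrol-engined → XVII.3.1; g.v.w. 18 t → XVII.3.1.2. Scheduled 36%. No special measure applies. → 36%.
Sum: 22% + 7% + 18% + 36% = 83%.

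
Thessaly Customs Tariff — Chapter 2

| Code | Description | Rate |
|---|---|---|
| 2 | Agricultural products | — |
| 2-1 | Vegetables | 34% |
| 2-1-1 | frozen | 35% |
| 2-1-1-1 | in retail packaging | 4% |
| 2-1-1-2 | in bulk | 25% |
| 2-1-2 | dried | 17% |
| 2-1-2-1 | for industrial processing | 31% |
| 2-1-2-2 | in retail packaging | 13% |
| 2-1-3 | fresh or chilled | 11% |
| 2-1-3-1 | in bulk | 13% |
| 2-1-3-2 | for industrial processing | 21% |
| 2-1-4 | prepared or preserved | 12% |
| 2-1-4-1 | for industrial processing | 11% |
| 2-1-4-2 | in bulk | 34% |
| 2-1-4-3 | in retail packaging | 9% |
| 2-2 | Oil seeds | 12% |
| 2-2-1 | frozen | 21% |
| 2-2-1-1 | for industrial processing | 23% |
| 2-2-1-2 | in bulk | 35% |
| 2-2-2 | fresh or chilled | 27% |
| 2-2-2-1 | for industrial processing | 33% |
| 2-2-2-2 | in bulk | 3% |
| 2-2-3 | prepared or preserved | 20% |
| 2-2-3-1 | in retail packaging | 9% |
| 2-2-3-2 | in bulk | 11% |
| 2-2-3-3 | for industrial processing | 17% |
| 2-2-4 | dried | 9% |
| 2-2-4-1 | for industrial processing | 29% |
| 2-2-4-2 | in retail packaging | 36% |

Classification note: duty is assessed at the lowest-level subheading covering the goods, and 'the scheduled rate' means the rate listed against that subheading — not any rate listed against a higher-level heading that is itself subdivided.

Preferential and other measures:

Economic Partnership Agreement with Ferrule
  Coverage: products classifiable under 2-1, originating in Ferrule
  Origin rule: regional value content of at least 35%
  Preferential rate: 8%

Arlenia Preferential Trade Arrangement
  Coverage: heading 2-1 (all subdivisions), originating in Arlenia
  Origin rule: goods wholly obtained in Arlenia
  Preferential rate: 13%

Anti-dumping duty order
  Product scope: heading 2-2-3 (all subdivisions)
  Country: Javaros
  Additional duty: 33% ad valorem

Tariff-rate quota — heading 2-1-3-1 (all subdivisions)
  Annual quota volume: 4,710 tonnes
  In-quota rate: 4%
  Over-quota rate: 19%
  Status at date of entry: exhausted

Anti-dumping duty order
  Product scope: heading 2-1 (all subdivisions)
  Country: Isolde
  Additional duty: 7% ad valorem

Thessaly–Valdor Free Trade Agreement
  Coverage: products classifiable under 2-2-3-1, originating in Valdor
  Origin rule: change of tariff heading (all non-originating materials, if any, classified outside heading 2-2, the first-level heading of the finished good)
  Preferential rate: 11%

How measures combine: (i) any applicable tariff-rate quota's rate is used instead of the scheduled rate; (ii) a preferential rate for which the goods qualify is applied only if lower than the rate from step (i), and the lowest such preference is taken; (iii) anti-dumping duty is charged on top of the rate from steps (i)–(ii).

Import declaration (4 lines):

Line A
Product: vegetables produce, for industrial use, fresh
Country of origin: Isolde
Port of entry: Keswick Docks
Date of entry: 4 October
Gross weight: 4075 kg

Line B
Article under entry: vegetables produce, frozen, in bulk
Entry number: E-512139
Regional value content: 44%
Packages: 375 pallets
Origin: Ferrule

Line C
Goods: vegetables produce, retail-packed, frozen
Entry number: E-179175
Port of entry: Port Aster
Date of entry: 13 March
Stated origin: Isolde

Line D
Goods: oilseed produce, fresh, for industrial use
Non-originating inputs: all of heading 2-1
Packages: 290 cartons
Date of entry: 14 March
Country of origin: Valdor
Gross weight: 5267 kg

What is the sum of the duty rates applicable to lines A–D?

Line A: vegetables → 2-1; fresh → 2-1-3; for industrial use → 2-1-3-2. Scheduled 21%. anti-dumping (Isolde, 2-1): +7%; total 21% + 7% = 28%. → 28%.
Line B: vegetables → 2-1; frozen → 2-1-1; in bulk → 2-1-1-2. Scheduled 25%. Ferrule agreement on 2-1: RVC ≥ 35% → 8% available; preferential 8%. → 8%.
Line C: vegetables → 2-1; frozen → 2-1-1; retail-packed → 2-1-1-1. Scheduled 4%. anti-dumping (Isolde, 2-1): +7%; total 4% + 7% = 11%. → 11%.
Line D: oilseed → 2-2; fresh → 2-2-2; for industrial use → 2-2-2-1. Scheduled 33%. Valdor agreement on 2-2-3-1: 2-2-2-1 not covered. → 33%.
Sum: 28% + 8% + 11% + 33% = 80%.

80%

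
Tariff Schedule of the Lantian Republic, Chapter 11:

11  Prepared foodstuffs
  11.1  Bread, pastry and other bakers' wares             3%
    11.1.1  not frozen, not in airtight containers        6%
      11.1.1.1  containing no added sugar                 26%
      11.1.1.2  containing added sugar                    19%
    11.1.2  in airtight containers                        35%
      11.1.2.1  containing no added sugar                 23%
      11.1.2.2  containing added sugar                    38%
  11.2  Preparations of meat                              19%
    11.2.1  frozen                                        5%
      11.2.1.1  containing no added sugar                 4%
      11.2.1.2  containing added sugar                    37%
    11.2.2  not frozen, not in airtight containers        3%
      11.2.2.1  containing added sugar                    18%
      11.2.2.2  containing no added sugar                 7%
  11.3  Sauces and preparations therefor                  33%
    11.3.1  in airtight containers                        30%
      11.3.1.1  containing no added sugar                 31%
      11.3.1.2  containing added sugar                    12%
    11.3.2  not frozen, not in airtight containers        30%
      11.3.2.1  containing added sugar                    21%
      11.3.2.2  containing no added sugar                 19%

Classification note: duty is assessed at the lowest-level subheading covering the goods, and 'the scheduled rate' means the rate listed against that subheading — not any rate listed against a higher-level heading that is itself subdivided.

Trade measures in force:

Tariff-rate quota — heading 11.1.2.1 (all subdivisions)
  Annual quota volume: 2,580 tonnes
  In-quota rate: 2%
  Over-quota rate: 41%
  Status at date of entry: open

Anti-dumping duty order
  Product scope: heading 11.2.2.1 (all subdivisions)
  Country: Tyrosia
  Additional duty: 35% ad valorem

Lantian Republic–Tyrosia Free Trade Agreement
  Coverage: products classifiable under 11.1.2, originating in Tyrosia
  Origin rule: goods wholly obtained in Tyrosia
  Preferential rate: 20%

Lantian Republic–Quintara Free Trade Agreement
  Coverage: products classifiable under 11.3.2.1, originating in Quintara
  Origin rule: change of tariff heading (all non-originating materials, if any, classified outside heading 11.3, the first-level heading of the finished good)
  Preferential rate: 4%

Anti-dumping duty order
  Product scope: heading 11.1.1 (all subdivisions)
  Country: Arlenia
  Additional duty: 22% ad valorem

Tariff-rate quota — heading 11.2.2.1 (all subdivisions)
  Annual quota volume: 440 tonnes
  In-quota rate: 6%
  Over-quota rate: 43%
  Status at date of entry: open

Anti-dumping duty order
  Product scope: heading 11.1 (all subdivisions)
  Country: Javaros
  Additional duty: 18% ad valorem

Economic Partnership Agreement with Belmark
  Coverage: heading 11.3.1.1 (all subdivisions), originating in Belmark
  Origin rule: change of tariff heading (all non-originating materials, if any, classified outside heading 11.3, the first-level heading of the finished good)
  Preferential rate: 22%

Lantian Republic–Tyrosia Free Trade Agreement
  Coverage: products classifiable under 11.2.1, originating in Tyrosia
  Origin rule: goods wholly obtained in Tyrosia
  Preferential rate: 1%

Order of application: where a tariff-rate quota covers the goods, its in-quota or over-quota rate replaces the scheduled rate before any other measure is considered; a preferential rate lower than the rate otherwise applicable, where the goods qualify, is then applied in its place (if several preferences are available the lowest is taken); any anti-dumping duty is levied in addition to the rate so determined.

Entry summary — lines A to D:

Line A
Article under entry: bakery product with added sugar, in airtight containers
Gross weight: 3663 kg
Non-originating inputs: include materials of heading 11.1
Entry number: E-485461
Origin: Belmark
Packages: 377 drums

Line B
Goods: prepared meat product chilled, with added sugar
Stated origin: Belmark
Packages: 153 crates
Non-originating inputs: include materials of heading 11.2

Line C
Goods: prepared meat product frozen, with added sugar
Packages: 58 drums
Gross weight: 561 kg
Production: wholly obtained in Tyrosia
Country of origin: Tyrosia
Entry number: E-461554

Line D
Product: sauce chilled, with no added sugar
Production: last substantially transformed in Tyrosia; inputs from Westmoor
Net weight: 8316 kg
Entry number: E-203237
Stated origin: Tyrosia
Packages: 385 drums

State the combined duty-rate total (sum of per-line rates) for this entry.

64%

Line A: bakery product → 11.1; in airtight containers → 11.1.2; with added sugar → 11.1.2.2. Scheduled 38%. Belmark agreement on 11.3.1.1: 11.1.2.2 not covered. → 38%.
Line B: prepared meat product → 11.2; chilled → 11.2.2; with added sugar → 11.2.2.1. Scheduled 18%. quota on 11.2.2.1 open → in-quota 6%; Belmark agreement on 11.3.1.1: 11.2.2.1 not covered. → 6%.
Line C: prepared meat product → 11.2; frozen → 11.2.1; with added sugar → 11.2.1.2. Scheduled 37%. Tyrosia agreement on 11.1.2: 11.2.1.2 not covered; Tyrosia agreement on 11.2.1: wholly obtained → 1% available; preferential 1%. → 1%.
Line D: sauce → 11.3; chilled → 11.3.2; with no added sugar → 11.3.2.2. Scheduled 19%. Tyrosia agreement on 11.1.2: 11.3.2.2 not covered; Tyrosia agreement on 11.2.1: 11.3.2.2 not covered. → 19%.
Sum: 38% + 6% + 1% + 19% = 64%.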